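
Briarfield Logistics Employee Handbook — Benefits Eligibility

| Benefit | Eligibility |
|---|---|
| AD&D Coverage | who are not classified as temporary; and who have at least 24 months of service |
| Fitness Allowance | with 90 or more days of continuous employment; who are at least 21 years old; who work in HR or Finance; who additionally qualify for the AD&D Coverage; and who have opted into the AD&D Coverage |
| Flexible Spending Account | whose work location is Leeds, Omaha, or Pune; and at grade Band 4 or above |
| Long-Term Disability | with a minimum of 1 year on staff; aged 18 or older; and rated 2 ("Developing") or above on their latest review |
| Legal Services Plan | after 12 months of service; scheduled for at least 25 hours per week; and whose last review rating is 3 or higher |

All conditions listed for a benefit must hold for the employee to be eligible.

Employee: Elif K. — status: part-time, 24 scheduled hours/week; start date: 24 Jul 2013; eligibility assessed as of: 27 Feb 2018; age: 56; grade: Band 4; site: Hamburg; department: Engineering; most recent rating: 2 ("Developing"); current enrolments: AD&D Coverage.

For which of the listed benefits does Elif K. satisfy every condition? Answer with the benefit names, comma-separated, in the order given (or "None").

Service from 24 Jul 2013 to 27 Feb 2018: 1679 days.
AD&D Coverage — status part-time ✓ (not excluded); service 1679 days ≥ 24 months (≈720 days) ✓ → eligible.
Fitness Allowance — service 1679 days ≥ 90 days ✓; age 56 ≥ 21 ✓; dept Engineering ✗ → not eligible.
Flexible Spending Account — site Hamburg ✗ (not Leeds, Omaha, or Pune) → not eligible.
Long-Term Disability — service 1679 days ≥ 1 year (≈365 days) ✓; age 56 ≥ 18 ✓; rating 2 ≥ 2 ✓ → eligible.
Legal Services Plan — service 1679 days ≥ 12 months (≈360 days) ✓; 24 hrs/wk < 25 ✗ → not eligible.

AD&D Coverage, Long-Term Disability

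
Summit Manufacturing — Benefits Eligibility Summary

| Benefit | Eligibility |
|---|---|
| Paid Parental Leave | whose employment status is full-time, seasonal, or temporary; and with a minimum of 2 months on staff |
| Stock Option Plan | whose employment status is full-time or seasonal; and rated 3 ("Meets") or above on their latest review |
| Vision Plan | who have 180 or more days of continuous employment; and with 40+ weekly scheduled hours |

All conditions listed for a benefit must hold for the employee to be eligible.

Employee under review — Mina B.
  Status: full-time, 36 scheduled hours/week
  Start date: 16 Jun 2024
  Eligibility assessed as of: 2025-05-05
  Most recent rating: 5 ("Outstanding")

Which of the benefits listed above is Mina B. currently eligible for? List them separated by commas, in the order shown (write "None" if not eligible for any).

Paid Parental Leave, Stock Option Plan

Service from 16 Jun 2024 to 2025-05-05: 323 days.
Paid Parental Leave — status full-time ✓; service 323 days ≥ 2 months (≈60 days) ✓ → eligible.
Stock Option Plan — status full-time ✓; rating 5 ≥ 3 ✓ → eligible.
Vision Plan — service 323 days ≥ 180 days ✓; 36 hrs/wk < 40 ✗ → not eligible.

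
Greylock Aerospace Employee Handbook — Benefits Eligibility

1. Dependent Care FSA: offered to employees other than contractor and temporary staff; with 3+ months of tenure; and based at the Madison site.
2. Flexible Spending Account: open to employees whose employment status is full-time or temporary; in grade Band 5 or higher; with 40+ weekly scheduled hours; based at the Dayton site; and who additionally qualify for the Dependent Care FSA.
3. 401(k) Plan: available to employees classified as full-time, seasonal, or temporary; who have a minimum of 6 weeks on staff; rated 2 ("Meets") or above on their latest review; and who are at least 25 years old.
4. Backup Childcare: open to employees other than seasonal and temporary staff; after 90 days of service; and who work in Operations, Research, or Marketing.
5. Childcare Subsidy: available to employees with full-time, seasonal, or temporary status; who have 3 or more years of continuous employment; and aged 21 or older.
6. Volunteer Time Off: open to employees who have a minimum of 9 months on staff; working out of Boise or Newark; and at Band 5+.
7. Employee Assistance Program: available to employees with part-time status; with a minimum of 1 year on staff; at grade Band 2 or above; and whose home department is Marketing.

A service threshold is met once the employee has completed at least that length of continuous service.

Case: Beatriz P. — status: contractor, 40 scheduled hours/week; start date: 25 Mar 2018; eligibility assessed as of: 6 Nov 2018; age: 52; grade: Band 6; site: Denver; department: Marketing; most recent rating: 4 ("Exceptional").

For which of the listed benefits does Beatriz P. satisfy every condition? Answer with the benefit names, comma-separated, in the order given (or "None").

Service from 25 Mar 2018 to 6 Nov 2018: 226 days.
Dependent Care FSA — status contractor ✗ (excluded) → not eligible.
Flexible Spending Account — status contractor ✗ (requires full-time or temporary) → not eligible.
401(k) Plan — status contractor ✗ (requires full-time, seasonal, or temporary) → not eligible.
Backup Childcare — status contractor ✓ (not excluded); service 226 days ≥ 90 days ✓; dept Marketing ✓ → eligible.
Childcare Subsidy — status contractor ✗ (requires full-time, seasonal, or temporary) → not eligible.
Volunteer Time Off — service 226 days < 9 months (≈270 days) ✗ → not eligible.
Employee Assistance Program — status contractor ✗ (requires part-time) → not eligible.

Backup Childcare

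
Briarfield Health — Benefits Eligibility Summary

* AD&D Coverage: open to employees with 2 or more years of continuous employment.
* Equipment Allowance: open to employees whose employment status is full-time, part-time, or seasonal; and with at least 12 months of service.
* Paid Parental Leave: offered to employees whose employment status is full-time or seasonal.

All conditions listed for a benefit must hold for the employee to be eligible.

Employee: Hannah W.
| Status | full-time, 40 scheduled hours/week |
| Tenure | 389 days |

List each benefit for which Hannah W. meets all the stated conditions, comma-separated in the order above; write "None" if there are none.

Equipment Allowance, Paid Parental Leave

AD&D Coverage — service 389 days < 2 years (≈730 days) ✗ → not eligible.
Equipment Allowance — status full-time ✓; service 389 days ≥ 12 months (≈360 days) ✓ → eligible.
Paid Parental Leave — status full-time ✓ → eligible.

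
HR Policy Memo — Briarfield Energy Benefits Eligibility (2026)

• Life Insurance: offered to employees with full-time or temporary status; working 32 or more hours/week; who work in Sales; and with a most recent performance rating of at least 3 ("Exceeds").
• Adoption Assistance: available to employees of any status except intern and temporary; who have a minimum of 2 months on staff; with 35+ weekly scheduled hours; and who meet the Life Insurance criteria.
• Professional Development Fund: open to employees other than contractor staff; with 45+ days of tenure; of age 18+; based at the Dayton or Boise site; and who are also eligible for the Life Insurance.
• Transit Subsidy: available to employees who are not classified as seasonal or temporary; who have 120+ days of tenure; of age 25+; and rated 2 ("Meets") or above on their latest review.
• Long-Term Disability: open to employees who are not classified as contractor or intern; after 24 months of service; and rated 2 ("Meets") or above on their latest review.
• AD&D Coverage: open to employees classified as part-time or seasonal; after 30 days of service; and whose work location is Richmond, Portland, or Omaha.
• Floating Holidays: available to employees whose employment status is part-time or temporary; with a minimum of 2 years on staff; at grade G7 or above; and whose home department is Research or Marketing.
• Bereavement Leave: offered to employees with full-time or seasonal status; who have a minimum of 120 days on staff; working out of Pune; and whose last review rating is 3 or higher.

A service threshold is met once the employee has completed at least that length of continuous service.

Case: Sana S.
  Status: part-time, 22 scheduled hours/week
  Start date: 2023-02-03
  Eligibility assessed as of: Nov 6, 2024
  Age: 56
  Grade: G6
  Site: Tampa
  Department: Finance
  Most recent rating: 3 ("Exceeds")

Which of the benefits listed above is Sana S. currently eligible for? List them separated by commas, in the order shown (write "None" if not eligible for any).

Service from 2023-02-03 to Nov 6, 2024: 642 days.
Life Insurance — status part-time ✗ (requires full-time or temporary) → not eligible.
Adoption Assistance — status part-time ✓ (not excluded); service 642 days ≥ 2 months (≈60 days) ✓; 22 hrs/wk < 35 ✗ → not eligible.
Professional Development Fund — status part-time ✓ (not excluded); service 642 days ≥ 45 days ✓; age 56 ≥ 18 ✓; site Tampa ✗ (not Dayton or Boise) → not eligible.
Transit Subsidy — status part-time ✓ (not excluded); service 642 days ≥ 120 days ✓; age 56 ≥ 25 ✓; rating 3 ≥ 2 ✓ → eligible.
Long-Term Disability — status part-time ✓ (not excluded); service 642 days < 24 months (≈720 days) ✗ → not eligible.
AD&D Coverage — status part-time ✓; service 642 days ≥ 30 days ✓; site Tampa ✗ (not Richmond, Portland, or Omaha) → not eligible.
Floating Holidays — status part-time ✓; service 642 days < 2 years (≈730 days) ✗ → not eligible.
Bereavement Leave — status part-time ✗ (requires full-time or seasonal) → not eligible.

Transit Subsidy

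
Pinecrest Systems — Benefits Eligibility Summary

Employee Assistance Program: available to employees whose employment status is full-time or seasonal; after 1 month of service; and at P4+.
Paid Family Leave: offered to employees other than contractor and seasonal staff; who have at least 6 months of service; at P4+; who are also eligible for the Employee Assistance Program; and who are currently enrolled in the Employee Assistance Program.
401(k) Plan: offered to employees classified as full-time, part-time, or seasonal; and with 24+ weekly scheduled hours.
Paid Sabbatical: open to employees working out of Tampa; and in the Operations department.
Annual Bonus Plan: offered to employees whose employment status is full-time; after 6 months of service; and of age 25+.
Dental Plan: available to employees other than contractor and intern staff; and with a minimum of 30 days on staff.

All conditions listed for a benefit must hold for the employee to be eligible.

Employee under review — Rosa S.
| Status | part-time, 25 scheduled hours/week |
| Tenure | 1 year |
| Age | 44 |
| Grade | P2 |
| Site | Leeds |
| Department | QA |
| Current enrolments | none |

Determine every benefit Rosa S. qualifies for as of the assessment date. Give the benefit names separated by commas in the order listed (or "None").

Employee Assistance Program — status part-time ✗ (requires full-time or seasonal) → not eligible.
Paid Family Leave — status part-time ✓ (not excluded); service 1 year ≥ 6 months (≈180 days) ✓; grade P2 < P4 ✗ → not eligible.
401(k) Plan — status part-time ✓; 25 hrs/wk ≥ 24 ✓ → eligible.
Paid Sabbatical — site Leeds ✗ (not Tampa) → not eligible.
Annual Bonus Plan — status part-time ✗ (requires full-time) → not eligible.
Dental Plan — status part-time ✓ (not excluded); service 1 year ≥ 30 days ✓ → eligible.

401(k) Plan, Dental Plan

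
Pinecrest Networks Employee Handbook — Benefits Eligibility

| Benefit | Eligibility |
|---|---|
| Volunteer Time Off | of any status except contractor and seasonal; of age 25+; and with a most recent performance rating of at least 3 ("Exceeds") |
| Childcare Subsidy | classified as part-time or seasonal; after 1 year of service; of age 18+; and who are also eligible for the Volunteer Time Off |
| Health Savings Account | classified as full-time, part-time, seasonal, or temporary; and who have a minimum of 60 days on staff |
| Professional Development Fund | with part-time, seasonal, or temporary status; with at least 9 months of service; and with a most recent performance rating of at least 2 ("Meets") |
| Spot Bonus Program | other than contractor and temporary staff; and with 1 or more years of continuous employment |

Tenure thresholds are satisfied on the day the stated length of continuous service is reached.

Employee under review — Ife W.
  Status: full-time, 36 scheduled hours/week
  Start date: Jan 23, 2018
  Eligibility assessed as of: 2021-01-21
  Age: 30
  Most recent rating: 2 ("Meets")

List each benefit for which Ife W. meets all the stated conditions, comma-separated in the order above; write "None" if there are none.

Health Savings Account, Spot Bonus Program

Service from Jan 23, 2018 to 2021-01-21: 1094 days.
Volunteer Time Off — status full-time ✓ (not excluded); age 30 ≥ 25 ✓; rating 2 < 3 ✗ → not eligible.
Childcare Subsidy — status full-time ✗ (requires part-time or seasonal) → not eligible.
Health Savings Account — status full-time ✓; service 1094 days ≥ 60 days ✓ → eligible.
Professional Development Fund — status full-time ✗ (requires part-time, seasonal, or temporary) → not eligible.
Spot Bonus Program — status full-time ✓ (not excluded); service 1094 days ≥ 1 year (≈365 days) ✓ → eligible.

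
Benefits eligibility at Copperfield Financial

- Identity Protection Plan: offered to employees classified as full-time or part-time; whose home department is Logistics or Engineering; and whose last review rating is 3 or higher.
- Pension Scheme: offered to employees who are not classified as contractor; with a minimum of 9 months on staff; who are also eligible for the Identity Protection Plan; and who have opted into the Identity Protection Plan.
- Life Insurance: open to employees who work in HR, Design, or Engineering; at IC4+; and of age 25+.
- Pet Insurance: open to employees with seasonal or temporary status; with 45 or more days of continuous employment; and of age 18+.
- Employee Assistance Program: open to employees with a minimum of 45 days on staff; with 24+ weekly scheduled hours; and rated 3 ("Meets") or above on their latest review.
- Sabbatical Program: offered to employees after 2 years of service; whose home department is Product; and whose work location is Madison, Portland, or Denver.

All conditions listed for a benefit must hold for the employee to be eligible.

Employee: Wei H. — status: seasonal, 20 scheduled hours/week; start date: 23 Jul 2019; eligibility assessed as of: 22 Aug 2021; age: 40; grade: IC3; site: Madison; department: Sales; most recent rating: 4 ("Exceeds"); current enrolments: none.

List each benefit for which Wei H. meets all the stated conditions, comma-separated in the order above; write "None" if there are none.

Pet Insurance

Service from 23 Jul 2019 to 22 Aug 2021: 761 days.
Identity Protection Plan — status seasonal ✗ (requires full-time or part-time) → not eligible.
Pension Scheme — status seasonal ✓ (not excluded); service 761 days ≥ 9 months (≈270 days) ✓; not eligible for Identity Protection Plan ✗ → not eligible.
Life Insurance — dept Sales ✗ → not eligible.
Pet Insurance — status seasonal ✓; service 761 days ≥ 45 days ✓; age 40 ≥ 18 ✓ → eligible.
Employee Assistance Program — service 761 days ≥ 45 days ✓; 20 hrs/wk < 24 ✗ → not eligible.
Sabbatical Program — service 761 days ≥ 2 years (≈730 days) ✓; dept Sales ✗ → not eligible.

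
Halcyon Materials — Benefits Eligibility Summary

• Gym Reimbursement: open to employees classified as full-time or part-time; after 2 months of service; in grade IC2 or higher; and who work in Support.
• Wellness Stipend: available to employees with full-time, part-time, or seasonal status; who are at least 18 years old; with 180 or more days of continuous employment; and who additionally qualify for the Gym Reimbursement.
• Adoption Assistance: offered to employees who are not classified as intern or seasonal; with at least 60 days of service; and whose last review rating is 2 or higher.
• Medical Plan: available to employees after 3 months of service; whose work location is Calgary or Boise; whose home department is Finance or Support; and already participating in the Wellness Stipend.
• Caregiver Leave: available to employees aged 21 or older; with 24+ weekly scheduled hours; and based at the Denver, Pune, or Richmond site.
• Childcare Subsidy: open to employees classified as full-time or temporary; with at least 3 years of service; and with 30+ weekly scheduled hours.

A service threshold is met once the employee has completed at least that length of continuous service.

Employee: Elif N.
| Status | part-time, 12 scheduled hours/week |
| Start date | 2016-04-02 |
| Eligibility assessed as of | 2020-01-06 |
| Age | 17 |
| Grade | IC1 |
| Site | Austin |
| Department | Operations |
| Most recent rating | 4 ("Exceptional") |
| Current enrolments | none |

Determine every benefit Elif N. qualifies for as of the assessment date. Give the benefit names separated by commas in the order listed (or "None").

Service from 2016-04-02 to 2020-01-06: 1374 days.
Gym Reimbursement — status part-time ✓; service 1374 days ≥ 2 months (≈60 days) ✓; grade IC1 < IC2 ✗ → not eligible.
Wellness Stipend — status part-time ✓; age 17 < 18 ✗ → not eligible.
Adoption Assistance — status part-time ✓ (not excluded); service 1374 days ≥ 60 days ✓; rating 4 ≥ 2 ✓ → eligible.
Medical Plan — service 1374 days ≥ 3 months (≈90 days) ✓; site Austin ✗ (not Calgary or Boise) → not eligible.
Caregiver Leave — age 17 < 21 ✗ → not eligible.
Childcare Subsidy — status part-time ✗ (requires full-time or temporary) → not eligible.

Adoption Assistance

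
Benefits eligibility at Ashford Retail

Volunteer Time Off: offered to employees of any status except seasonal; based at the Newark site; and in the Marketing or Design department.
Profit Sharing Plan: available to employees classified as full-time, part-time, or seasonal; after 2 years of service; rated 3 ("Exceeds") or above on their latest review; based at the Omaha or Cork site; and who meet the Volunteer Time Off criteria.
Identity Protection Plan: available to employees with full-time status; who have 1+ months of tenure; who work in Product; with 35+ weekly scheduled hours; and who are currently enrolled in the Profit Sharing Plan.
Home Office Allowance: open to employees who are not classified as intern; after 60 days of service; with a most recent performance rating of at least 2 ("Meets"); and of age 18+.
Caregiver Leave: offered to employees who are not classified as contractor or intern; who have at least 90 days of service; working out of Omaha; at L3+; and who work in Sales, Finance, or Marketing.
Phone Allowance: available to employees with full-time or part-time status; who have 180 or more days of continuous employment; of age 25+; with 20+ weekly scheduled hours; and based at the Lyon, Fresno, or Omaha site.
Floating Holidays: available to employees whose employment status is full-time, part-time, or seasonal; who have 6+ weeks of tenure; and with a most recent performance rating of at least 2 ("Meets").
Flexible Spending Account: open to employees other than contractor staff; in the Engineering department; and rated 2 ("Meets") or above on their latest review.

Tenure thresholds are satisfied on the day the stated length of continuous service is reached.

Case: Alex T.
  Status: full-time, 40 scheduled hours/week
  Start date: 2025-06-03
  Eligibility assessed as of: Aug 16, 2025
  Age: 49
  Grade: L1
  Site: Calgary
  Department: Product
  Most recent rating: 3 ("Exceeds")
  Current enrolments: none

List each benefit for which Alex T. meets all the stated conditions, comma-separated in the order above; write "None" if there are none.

Service from 2025-06-03 to Aug 16, 2025: 74 days.
Volunteer Time Off — status full-time ✓ (not excluded); site Calgary ✗ (not Newark) → not eligible.
Profit Sharing Plan — status full-time ✓; service 74 days < 2 years (≈730 days) ✗ → not eligible.
Identity Protection Plan — status full-time ✓; service 74 days ≥ 1 month (≈30 days) ✓; dept Product ✓; 40 hrs/wk ≥ 35 ✓; not enrolled in Profit Sharing Plan ✗ → not eligible.
Home Office Allowance — status full-time ✓ (not excluded); service 74 days ≥ 60 days ✓; rating 3 ≥ 2 ✓; age 49 ≥ 18 ✓ → eligible.
Caregiver Leave — status full-time ✓ (not excluded); service 74 days < 90 days ✗ → not eligible.
Phone Allowance — status full-time ✓; service 74 days < 180 days ✗ → not eligible.
Floating Holidays — status full-time ✓; service 74 days ≥ 6 weeks (≈42 days) ✓; rating 3 ≥ 2 ✓ → eligible.
Flexible Spending Account — status full-time ✓ (not excluded); dept Product ✗ → not eligible.

Home Office Allowance, Floating Holidays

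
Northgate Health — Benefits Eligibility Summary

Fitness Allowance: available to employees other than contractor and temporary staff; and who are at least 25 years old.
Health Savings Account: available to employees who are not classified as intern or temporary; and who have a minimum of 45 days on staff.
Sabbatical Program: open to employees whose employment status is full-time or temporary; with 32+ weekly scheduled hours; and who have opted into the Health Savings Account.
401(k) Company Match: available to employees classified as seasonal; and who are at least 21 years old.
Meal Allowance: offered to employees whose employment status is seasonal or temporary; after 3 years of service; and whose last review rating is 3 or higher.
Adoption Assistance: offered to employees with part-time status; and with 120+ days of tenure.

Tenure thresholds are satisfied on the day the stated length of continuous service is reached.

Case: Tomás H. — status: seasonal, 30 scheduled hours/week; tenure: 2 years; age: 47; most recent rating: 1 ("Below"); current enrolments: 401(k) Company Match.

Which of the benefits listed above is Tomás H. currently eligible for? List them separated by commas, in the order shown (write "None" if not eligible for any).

Fitness Allowance — status seasonal ✓ (not excluded); age 47 ≥ 25 ✓ → eligible.
Health Savings Account — status seasonal ✓ (not excluded); service 2 years ≥ 45 days ✓ → eligible.
Sabbatical Program — status seasonal ✗ (requires full-time or temporary) → not eligible.
401(k) Company Match — status seasonal ✓; age 47 ≥ 21 ✓ → eligible.
Meal Allowance — status seasonal ✓; service 2 years < 3 years ✗ → not eligible.
Adoption Assistance — status seasonal ✗ (requires part-time) → not eligible.

Fitness Allowance, Health Savings Account, 401(k) Company Match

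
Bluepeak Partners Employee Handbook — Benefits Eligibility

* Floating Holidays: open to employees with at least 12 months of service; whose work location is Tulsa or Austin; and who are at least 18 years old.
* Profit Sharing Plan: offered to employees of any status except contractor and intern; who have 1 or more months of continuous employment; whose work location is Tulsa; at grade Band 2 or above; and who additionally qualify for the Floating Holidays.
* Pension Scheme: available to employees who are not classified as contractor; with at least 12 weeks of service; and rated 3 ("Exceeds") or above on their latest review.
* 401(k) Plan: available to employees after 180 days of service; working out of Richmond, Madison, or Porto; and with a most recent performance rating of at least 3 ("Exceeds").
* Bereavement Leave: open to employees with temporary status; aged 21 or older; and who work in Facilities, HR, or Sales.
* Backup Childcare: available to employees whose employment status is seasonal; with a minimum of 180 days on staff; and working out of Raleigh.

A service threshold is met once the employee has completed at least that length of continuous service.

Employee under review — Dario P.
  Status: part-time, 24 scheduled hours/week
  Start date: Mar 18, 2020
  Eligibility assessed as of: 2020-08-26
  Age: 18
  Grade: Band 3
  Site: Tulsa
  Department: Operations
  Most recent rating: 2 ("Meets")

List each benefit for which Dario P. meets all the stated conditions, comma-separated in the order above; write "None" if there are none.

Service from Mar 18, 2020 to 2020-08-26: 161 days.
Floating Holidays — service 161 days < 12 months (≈360 days) ✗ → not eligible.
Profit Sharing Plan — status part-time ✓ (not excluded); service 161 days ≥ 1 month (≈30 days) ✓; site Tulsa ✓; grade Band 3 ≥ Band 2 ✓; not eligible for Floating Holidays ✗ → not eligible.
Pension Scheme — status part-time ✓ (not excluded); service 161 days ≥ 12 weeks (≈84 days) ✓; rating 2 < 3 ✗ → not eligible.
401(k) Plan — service 161 days < 180 days ✗ → not eligible.
Bereavement Leave — status part-time ✗ (requires temporary) → not eligible.
Backup Childcare — status part-time ✗ (requires seasonal) → not eligible.

None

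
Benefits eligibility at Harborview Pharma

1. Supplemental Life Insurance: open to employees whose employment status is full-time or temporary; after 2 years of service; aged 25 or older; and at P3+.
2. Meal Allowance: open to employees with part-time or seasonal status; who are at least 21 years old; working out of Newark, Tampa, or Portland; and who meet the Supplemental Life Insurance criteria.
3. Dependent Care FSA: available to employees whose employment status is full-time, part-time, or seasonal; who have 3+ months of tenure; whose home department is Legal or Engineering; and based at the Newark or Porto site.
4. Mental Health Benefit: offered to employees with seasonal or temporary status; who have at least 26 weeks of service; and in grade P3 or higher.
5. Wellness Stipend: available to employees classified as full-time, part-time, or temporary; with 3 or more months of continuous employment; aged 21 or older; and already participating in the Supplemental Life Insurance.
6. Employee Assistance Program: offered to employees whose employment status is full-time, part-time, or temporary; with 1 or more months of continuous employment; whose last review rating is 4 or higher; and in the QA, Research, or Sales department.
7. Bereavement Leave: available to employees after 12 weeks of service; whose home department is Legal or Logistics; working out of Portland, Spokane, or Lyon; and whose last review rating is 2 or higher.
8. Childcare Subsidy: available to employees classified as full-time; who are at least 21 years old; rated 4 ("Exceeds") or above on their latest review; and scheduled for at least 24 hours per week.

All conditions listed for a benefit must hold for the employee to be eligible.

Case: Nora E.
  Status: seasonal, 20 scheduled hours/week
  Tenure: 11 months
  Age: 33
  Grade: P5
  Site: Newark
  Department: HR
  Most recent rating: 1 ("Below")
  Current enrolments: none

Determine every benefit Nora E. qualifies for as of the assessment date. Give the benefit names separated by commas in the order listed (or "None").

Supplemental Life Insurance — status seasonal ✗ (requires full-time or temporary) → not eligible.
Meal Allowance — status seasonal ✓; age 33 ≥ 21 ✓; site Newark ✓; not eligible for Supplemental Life Insurance ✗ → not eligible.
Dependent Care FSA — status seasonal ✓; service 11 months ≥ 3 months ✓; dept HR ✗ → not eligible.
Mental Health Benefit — status seasonal ✓; service 11 months ≥ 26 weeks (≈182 days) ✓; grade P5 ≥ P3 ✓ → eligible.
Wellness Stipend — status seasonal ✗ (requires full-time, part-time, or temporary) → not eligible.
Employee Assistance Program — status seasonal ✗ (requires full-time, part-time, or temporary) → not eligible.
Bereavement Leave — service 11 months ≥ 12 weeks (≈84 days) ✓; dept HR ✗ → not eligible.
Childcare Subsidy — status seasonal ✗ (requires full-time) → not eligible.

Mental Health Benefit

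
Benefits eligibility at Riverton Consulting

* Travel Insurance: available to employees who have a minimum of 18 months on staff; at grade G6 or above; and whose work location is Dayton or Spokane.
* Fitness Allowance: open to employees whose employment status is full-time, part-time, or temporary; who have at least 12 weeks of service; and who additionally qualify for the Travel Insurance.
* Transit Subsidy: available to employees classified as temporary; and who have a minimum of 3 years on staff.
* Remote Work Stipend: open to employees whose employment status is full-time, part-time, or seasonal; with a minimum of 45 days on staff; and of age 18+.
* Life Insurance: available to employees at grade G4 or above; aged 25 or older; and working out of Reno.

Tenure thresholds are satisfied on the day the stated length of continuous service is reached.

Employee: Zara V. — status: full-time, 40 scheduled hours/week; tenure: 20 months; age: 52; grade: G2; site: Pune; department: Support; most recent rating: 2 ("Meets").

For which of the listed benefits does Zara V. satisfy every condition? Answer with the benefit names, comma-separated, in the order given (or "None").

Remote Work Stipend

Travel Insurance — service 20 months ≥ 18 months ✓; grade G2 < G6 ✗ → not eligible.
Fitness Allowance — status full-time ✓; service 20 months ≥ 12 weeks (≈84 days) ✓; not eligible for Travel Insurance ✗ → not eligible.
Transit Subsidy — status full-time ✗ (requires temporary) → not eligible.
Remote Work Stipend — status full-time ✓; service 20 months ≥ 45 days ✓; age 52 ≥ 18 ✓ → eligible.
Life Insurance — grade G2 < G4 ✗ → not eligible.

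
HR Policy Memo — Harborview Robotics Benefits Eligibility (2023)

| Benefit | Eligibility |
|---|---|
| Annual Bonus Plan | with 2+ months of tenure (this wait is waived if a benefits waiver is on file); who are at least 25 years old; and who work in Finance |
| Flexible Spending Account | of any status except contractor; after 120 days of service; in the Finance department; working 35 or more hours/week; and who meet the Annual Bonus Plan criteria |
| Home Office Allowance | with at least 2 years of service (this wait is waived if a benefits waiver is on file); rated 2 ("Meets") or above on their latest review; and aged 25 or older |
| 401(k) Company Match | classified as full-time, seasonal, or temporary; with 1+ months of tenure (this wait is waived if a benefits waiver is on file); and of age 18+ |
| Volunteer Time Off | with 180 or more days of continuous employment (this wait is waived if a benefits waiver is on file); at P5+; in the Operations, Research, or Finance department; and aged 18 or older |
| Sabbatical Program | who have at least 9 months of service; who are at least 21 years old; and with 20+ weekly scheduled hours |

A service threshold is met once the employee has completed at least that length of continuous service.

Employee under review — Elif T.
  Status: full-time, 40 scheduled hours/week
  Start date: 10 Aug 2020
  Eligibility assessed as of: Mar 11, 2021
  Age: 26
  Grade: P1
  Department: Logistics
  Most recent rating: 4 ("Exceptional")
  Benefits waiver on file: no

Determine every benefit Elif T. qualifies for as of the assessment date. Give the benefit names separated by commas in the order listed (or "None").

401(k) Company Match

Service from 10 Aug 2020 to Mar 11, 2021: 213 days.
Annual Bonus Plan — no waiver, service 213 days ≥ 2 months (≈60 days) ✓; age 26 ≥ 25 ✓; dept Logistics ✗ → not eligible.
Flexible Spending Account — status full-time ✓ (not excluded); service 213 days ≥ 120 days ✓; dept Logistics ✗ → not eligible.
Home Office Allowance — no waiver, service 213 days < 2 years (≈730 days) ✗ → not eligible.
401(k) Company Match — status full-time ✓; no waiver, service 213 days ≥ 1 month (≈30 days) ✓; age 26 ≥ 18 ✓ → eligible.
Volunteer Time Off — no waiver, service 213 days ≥ 180 days ✓; grade P1 < P5 ✗ → not eligible.
Sabbatical Program — service 213 days < 9 months (≈270 days) ✗ → not eligible.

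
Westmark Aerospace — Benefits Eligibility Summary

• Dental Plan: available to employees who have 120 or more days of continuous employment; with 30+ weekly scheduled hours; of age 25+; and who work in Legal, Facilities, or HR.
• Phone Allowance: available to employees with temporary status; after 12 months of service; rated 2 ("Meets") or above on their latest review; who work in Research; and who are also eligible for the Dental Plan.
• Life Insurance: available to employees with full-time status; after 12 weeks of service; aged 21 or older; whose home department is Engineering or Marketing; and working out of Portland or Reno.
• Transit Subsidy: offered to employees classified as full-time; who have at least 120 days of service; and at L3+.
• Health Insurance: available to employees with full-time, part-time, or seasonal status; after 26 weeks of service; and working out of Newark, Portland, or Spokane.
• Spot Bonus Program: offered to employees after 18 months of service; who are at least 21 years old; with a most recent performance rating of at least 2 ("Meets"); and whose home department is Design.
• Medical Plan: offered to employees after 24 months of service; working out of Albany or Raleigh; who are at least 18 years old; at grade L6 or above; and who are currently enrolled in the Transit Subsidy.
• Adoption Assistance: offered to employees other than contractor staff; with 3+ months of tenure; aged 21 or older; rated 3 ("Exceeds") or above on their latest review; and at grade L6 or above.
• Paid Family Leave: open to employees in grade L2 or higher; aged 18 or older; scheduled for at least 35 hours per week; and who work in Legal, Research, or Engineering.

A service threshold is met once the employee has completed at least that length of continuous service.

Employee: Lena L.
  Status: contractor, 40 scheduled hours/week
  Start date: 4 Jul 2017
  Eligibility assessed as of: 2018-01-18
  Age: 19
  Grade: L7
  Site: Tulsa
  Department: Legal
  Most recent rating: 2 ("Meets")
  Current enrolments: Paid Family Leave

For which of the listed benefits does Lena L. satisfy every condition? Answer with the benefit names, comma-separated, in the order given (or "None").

Service from 4 Jul 2017 to 2018-01-18: 198 days.
Dental Plan — service 198 days ≥ 120 days ✓; 40 hrs/wk ≥ 30 ✓; age 19 < 25 ✗ → not eligible.
Phone Allowance — status contractor ✗ (requires temporary) → not eligible.
Life Insurance — status contractor ✗ (requires full-time) → not eligible.
Transit Subsidy — status contractor ✗ (requires full-time) → not eligible.
Health Insurance — status contractor ✗ (requires full-time, part-time, or seasonal) → not eligible.
Spot Bonus Program — service 198 days < 18 months (≈540 days) ✗ → not eligible.
Medical Plan — service 198 days < 24 months (≈720 days) ✗ → not eligible.
Adoption Assistance — status contractor ✗ (excluded) → not eligible.
Paid Family Leave — grade L7 ≥ L2 ✓; age 19 ≥ 18 ✓; 40 hrs/wk ≥ 35 ✓; dept Legal ✓ → eligible.

Paid Family Leave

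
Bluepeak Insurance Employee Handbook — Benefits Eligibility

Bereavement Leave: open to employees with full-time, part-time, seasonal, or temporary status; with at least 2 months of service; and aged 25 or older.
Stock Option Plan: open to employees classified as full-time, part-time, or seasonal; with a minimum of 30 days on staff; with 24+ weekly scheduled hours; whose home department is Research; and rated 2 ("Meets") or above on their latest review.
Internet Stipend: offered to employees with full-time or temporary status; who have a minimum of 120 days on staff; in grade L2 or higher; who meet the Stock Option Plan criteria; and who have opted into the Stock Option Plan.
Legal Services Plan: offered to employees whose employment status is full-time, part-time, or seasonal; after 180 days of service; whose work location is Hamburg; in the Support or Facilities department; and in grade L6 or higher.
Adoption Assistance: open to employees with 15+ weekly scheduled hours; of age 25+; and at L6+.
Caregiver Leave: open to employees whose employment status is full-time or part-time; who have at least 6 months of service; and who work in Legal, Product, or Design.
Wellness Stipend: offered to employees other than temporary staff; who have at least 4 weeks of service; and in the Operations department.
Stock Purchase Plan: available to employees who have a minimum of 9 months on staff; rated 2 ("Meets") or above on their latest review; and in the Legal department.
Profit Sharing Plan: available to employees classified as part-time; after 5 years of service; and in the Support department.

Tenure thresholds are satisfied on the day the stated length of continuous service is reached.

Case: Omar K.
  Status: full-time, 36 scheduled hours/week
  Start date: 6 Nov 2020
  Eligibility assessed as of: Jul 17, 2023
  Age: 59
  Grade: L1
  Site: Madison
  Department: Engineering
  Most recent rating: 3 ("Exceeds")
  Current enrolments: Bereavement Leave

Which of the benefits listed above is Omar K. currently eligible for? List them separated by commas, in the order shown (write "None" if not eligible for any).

Service from 6 Nov 2020 to Jul 17, 2023: 983 days.
Bereavement Leave — status full-time ✓; service 983 days ≥ 2 months (≈60 days) ✓; age 59 ≥ 25 ✓ → eligible.
Stock Option Plan — status full-time ✓; service 983 days ≥ 30 days ✓; 36 hrs/wk ≥ 24 ✓; dept Engineering ✗ → not eligible.
Internet Stipend — status full-time ✓; service 983 days ≥ 120 days ✓; grade L1 < L2 ✗ → not eligible.
Legal Services Plan — status full-time ✓; service 983 days ≥ 180 days ✓; site Madison ✗ (not Hamburg) → not eligible.
Adoption Assistance — 36 hrs/wk ≥ 15 ✓; age 59 ≥ 25 ✓; grade L1 < L6 ✗ → not eligible.
Caregiver Leave — status full-time ✓; service 983 days ≥ 6 months (≈180 days) ✓; dept Engineering ✗ → not eligible.
Wellness Stipend — status full-time ✓ (not excluded); service 983 days ≥ 4 weeks (≈28 days) ✓; dept Engineering ✗ → not eligible.
Stock Purchase Plan — service 983 days ≥ 9 months (≈270 days) ✓; rating 3 ≥ 2 ✓; dept Engineering ✗ → not eligible.
Profit Sharing Plan — status full-time ✗ (requires part-time) → not eligible.

Bereavement Leave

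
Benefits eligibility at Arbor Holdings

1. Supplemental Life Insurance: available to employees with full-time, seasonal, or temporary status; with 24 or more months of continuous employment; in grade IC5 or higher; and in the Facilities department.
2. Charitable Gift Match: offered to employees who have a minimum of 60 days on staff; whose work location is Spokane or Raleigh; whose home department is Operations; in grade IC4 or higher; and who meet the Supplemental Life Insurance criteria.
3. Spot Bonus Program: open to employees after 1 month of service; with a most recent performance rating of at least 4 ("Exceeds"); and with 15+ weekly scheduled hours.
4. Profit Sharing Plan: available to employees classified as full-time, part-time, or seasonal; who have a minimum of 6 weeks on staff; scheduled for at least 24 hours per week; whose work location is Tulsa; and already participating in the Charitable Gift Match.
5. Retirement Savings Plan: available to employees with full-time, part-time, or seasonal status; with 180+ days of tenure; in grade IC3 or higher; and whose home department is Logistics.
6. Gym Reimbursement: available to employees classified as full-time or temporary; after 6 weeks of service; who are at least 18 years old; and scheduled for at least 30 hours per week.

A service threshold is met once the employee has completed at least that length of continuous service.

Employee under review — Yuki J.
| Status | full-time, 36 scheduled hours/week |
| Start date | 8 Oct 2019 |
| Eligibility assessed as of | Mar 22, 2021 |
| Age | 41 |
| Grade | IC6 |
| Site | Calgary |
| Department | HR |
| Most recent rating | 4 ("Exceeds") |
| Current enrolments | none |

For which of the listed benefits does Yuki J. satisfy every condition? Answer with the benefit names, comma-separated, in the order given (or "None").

Spot Bonus Program, Gym Reimbursement

Service from 8 Oct 2019 to Mar 22, 2021: 531 days.
Supplemental Life Insurance — status full-time ✓; service 531 days < 24 months (≈720 days) ✗ → not eligible.
Charitable Gift Match — service 531 days ≥ 60 days ✓; site Calgary ✗ (not Spokane or Raleigh) → not eligible.
Spot Bonus Program — service 531 days ≥ 1 month (≈30 days) ✓; rating 4 ≥ 4 ✓; 36 hrs/wk ≥ 15 ✓ → eligible.
Profit Sharing Plan — status full-time ✓; service 531 days ≥ 6 weeks (≈42 days) ✓; 36 hrs/wk ≥ 24 ✓; site Calgary ✗ (not Tulsa) → not eligible.
Retirement Savings Plan — status full-time ✓; service 531 days ≥ 180 days ✓; grade IC6 ≥ IC3 ✓; dept HR ✗ → not eligible.
Gym Reimbursement — status full-time ✓; service 531 days ≥ 6 weeks (≈42 days) ✓; age 41 ≥ 18 ✓; 36 hrs/wk ≥ 30 ✓ → eligible.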